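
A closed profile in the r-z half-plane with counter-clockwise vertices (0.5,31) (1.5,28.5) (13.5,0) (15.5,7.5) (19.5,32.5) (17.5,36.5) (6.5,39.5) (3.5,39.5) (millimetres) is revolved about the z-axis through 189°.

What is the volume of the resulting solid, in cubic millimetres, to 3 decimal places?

Profile (r,z), 8 vertices: (0.5,31) (1.5,28.5) (13.5,0) (15.5,7.5) (19.5,32.5) (17.5,36.5) (6.5,39.5) (3.5,39.5)
edge 0: (0.5,31)→(1.5,28.5)  cross = 0.5·28.5 − 1.5·31 = -32.2500; (r_i+r_j)·cross = 2·-32.2500 = -64.5000
edge 1: (1.5,28.5)→(13.5,0)  cross = 1.5·0 − 13.5·28.5 = -384.7500; (r_i+r_j)·cross = 15·-384.7500 = -5771.2500
edge 2: (13.5,0)→(15.5,7.5)  cross = 13.5·7.5 − 15.5·0 = 101.2500; (r_i+r_j)·cross = 29·101.2500 = 2936.2500
edge 3: (15.5,7.5)→(19.5,32.5)  cross = 15.5·32.5 − 19.5·7.5 = 357.5000; (r_i+r_j)·cross = 35·357.5000 = 12512.5000
edge 4: (19.5,32.5)→(17.5,36.5)  cross = 19.5·36.5 − 17.5·32.5 = 143.0000; (r_i+r_j)·cross = 37·143.0000 = 5291.0000
edge 5: (17.5,36.5)→(6.5,39.5)  cross = 17.5·39.5 − 6.5·36.5 = 454.0000; (r_i+r_j)·cross = 24·454.0000 = 10896.0000
edge 6: (6.5,39.5)→(3.5,39.5)  cross = 6.5·39.5 − 3.5·39.5 = 118.5000; (r_i+r_j)·cross = 10·118.5000 = 1185.0000
edge 7: (3.5,39.5)→(0.5,31)  cross = 3.5·31 − 0.5·39.5 = 88.7500; (r_i+r_j)·cross = 4·88.7500 = 355.0000
Σcross = 846.0000 → A = |Σcross|/2 = 423.0000 mm²
Σ(r_i+r_j)·cross = 27340.0000 → first moment M = |Σ|/6 = 4556.6667
R_c = M/A = 4556.6667/423.0000 = 10.7723 mm
θ = 189° = 3.298672 rad
V = θ·R_c·A = 3.298672·10.7723·423.0000 = 15030.950 mm³

Volume = 15030.950 mm³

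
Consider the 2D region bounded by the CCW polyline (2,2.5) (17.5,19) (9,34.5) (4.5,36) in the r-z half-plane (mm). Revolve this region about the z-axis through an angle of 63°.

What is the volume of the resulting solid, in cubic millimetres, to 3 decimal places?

Volume = 2426.173 mm³

Profile (r,z), 4 vertices: (2,2.5) (17.5,19) (9,34.5) (4.5,36)
edge 0: (2,2.5)→(17.5,19)  cross = 2·19 − 17.5·2.5 = -5.7500; (r_i+r_j)·cross = 19.5·-5.7500 = -112.1250
edge 1: (17.5,19)→(9,34.5)  cross = 17.5·34.5 − 9·19 = 432.7500; (r_i+r_j)·cross = 26.5·432.7500 = 11467.8750
edge 2: (9,34.5)→(4.5,36)  cross = 9·36 − 4.5·34.5 = 168.7500; (r_i+r_j)·cross = 13.5·168.7500 = 2278.1250
edge 3: (4.5,36)→(2,2.5)  cross = 4.5·2.5 − 2·36 = -60.7500; (r_i+r_j)·cross = 6.5·-60.7500 = -394.8750
Σcross = 535.0000 → A = |Σcross|/2 = 267.5000 mm²
Σ(r_i+r_j)·cross = 13239.0000 → first moment M = |Σ|/6 = 2206.5000
R_c = M/A = 2206.5000/267.5000 = 8.2486 mm
θ = 63° = 1.099557 rad
V = θ·R_c·A = 1.099557·8.2486·267.5000 = 2426.173 mm³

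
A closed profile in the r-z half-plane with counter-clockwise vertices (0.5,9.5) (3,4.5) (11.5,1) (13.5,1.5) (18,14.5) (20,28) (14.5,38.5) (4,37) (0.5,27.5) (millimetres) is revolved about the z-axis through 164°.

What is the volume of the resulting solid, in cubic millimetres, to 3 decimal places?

Volume = 15637.738 mm³

Profile (r,z), 9 vertices: (0.5,9.5) (3,4.5) (11.5,1) (13.5,1.5) (18,14.5) (20,28) (14.5,38.5) (4,37) (0.5,27.5)
edge 0: (0.5,9.5)→(3,4.5)  cross = 0.5·4.5 − 3·9.5 = -26.2500; (r_i+r_j)·cross = 3.5·-26.2500 = -91.8750
edge 1: (3,4.5)→(11.5,1)  cross = 3·1 − 11.5·4.5 = -48.7500; (r_i+r_j)·cross = 14.5·-48.7500 = -706.8750
edge 2: (11.5,1)→(13.5,1.5)  cross = 11.5·1.5 − 13.5·1 = 3.7500; (r_i+r_j)·cross = 25·3.7500 = 93.7500
edge 3: (13.5,1.5)→(18,14.5)  cross = 13.5·14.5 − 18·1.5 = 168.7500; (r_i+r_j)·cross = 31.5·168.7500 = 5315.6250
edge 4: (18,14.5)→(20,28)  cross = 18·28 − 20·14.5 = 214.0000; (r_i+r_j)·cross = 38·214.0000 = 8132.0000
edge 5: (20,28)→(14.5,38.5)  cross = 20·38.5 − 14.5·28 = 364.0000; (r_i+r_j)·cross = 34.5·364.0000 = 12558.0000
edge 6: (14.5,38.5)→(4,37)  cross = 14.5·37 − 4·38.5 = 382.5000; (r_i+r_j)·cross = 18.5·382.5000 = 7076.2500
edge 7: (4,37)→(0.5,27.5)  cross = 4·27.5 − 0.5·37 = 91.5000; (r_i+r_j)·cross = 4.5·91.5000 = 411.7500
edge 8: (0.5,27.5)→(0.5,9.5)  cross = 0.5·9.5 − 0.5·27.5 = -9.0000; (r_i+r_j)·cross = 1·-9.0000 = -9.0000
Σcross = 1140.5000 → A = |Σcross|/2 = 570.2500 mm²
Σ(r_i+r_j)·cross = 32779.6250 → first moment M = |Σ|/6 = 5463.2708
R_c = M/A = 5463.2708/570.2500 = 9.5805 mm
θ = 164° = 2.862340 rad
V = θ·R_c·A = 2.862340·9.5805·570.2500 = 15637.738 mm³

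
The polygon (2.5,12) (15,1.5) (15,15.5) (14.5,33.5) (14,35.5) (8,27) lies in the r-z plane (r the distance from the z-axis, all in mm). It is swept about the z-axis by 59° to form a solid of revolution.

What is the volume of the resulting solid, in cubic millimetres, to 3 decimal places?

Volume = 2588.155 mm³

Profile (r,z), 6 vertices: (2.5,12) (15,1.5) (15,15.5) (14.5,33.5) (14,35.5) (8,27)
edge 0: (2.5,12)→(15,1.5)  cross = 2.5·1.5 − 15·12 = -176.2500; (r_i+r_j)·cross = 17.5·-176.2500 = -3084.3750
edge 1: (15,1.5)→(15,15.5)  cross = 15·15.5 − 15·1.5 = 210.0000; (r_i+r_j)·cross = 30·210.0000 = 6300.0000
edge 2: (15,15.5)→(14.5,33.5)  cross = 15·33.5 − 14.5·15.5 = 277.7500; (r_i+r_j)·cross = 29.5·277.7500 = 8193.6250
edge 3: (14.5,33.5)→(14,35.5)  cross = 14.5·35.5 − 14·33.5 = 45.7500; (r_i+r_j)·cross = 28.5·45.7500 = 1303.8750
edge 4: (14,35.5)→(8,27)  cross = 14·27 − 8·35.5 = 94.0000; (r_i+r_j)·cross = 22·94.0000 = 2068.0000
edge 5: (8,27)→(2.5,12)  cross = 8·12 − 2.5·27 = 28.5000; (r_i+r_j)·cross = 10.5·28.5000 = 299.2500
Σcross = 479.7500 → A = |Σcross|/2 = 239.8750 mm²
Σ(r_i+r_j)·cross = 15080.3750 → first moment M = |Σ|/6 = 2513.3958
R_c = M/A = 2513.3958/239.8750 = 10.4779 mm
θ = 59° = 1.029744 rad
V = θ·R_c·A = 1.029744·10.4779·239.8750 = 2588.155 mm³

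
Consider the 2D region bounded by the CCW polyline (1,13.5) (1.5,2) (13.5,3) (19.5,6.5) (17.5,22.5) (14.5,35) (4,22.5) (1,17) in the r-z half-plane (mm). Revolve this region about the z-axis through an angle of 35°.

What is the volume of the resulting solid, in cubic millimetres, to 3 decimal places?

Profile (r,z), 8 vertices: (1,13.5) (1.5,2) (13.5,3) (19.5,6.5) (17.5,22.5) (14.5,35) (4,22.5) (1,17)
edge 0: (1,13.5)→(1.5,2)  cross = 1·2 − 1.5·13.5 = -18.2500; (r_i+r_j)·cross = 2.5·-18.2500 = -45.6250
edge 1: (1.5,2)→(13.5,3)  cross = 1.5·3 − 13.5·2 = -22.5000; (r_i+r_j)·cross = 15·-22.5000 = -337.5000
edge 2: (13.5,3)→(19.5,6.5)  cross = 13.5·6.5 − 19.5·3 = 29.2500; (r_i+r_j)·cross = 33·29.2500 = 965.2500
edge 3: (19.5,6.5)→(17.5,22.5)  cross = 19.5·22.5 − 17.5·6.5 = 325.0000; (r_i+r_j)·cross = 37·325.0000 = 12025.0000
edge 4: (17.5,22.5)→(14.5,35)  cross = 17.5·35 − 14.5·22.5 = 286.2500; (r_i+r_j)·cross = 32·286.2500 = 9160.0000
edge 5: (14.5,35)→(4,22.5)  cross = 14.5·22.5 − 4·35 = 186.2500; (r_i+r_j)·cross = 18.5·186.2500 = 3445.6250
edge 6: (4,22.5)→(1,17)  cross = 4·17 − 1·22.5 = 45.5000; (r_i+r_j)·cross = 5·45.5000 = 227.5000
edge 7: (1,17)→(1,13.5)  cross = 1·13.5 − 1·17 = -3.5000; (r_i+r_j)·cross = 2·-3.5000 = -7.0000
Σcross = 828.0000 → A = |Σcross|/2 = 414.0000 mm²
Σ(r_i+r_j)·cross = 25433.2500 → first moment M = |Σ|/6 = 4238.8750
R_c = M/A = 4238.8750/414.0000 = 10.2388 mm
θ = 35° = 0.610865 rad
V = θ·R_c·A = 0.610865·10.2388·414.0000 = 2589.381 mm³

Volume = 2589.381 mm³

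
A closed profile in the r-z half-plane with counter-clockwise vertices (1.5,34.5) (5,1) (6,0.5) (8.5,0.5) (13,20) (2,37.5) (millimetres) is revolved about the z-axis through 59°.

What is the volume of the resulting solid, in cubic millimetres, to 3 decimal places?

Profile (r,z), 6 vertices: (1.5,34.5) (5,1) (6,0.5) (8.5,0.5) (13,20) (2,37.5)
edge 0: (1.5,34.5)→(5,1)  cross = 1.5·1 − 5·34.5 = -171.0000; (r_i+r_j)·cross = 6.5·-171.0000 = -1111.5000
edge 1: (5,1)→(6,0.5)  cross = 5·0.5 − 6·1 = -3.5000; (r_i+r_j)·cross = 11·-3.5000 = -38.5000
edge 2: (6,0.5)→(8.5,0.5)  cross = 6·0.5 − 8.5·0.5 = -1.2500; (r_i+r_j)·cross = 14.5·-1.2500 = -18.1250
edge 3: (8.5,0.5)→(13,20)  cross = 8.5·20 − 13·0.5 = 163.5000; (r_i+r_j)·cross = 21.5·163.5000 = 3515.2500
edge 4: (13,20)→(2,37.5)  cross = 13·37.5 − 2·20 = 447.5000; (r_i+r_j)·cross = 15·447.5000 = 6712.5000
edge 5: (2,37.5)→(1.5,34.5)  cross = 2·34.5 − 1.5·37.5 = 12.7500; (r_i+r_j)·cross = 3.5·12.7500 = 44.6250
Σcross = 448.0000 → A = |Σcross|/2 = 224.0000 mm²
Σ(r_i+r_j)·cross = 9104.2500 → first moment M = |Σ|/6 = 1517.3750
R_c = M/A = 1517.3750/224.0000 = 6.7740 mm
θ = 59° = 1.029744 rad
V = θ·R_c·A = 1.029744·6.7740·224.0000 = 1562.508 mm³

Volume = 1562.508 mm³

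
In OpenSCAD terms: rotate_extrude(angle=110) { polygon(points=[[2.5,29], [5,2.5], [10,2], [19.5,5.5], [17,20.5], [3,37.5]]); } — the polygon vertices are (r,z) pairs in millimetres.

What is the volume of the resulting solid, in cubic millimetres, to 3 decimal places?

Volume = 6997.058 mm³

Profile (r,z), 6 vertices: (2.5,29) (5,2.5) (10,2) (19.5,5.5) (17,20.5) (3,37.5)
edge 0: (2.5,29)→(5,2.5)  cross = 2.5·2.5 − 5·29 = -138.7500; (r_i+r_j)·cross = 7.5·-138.7500 = -1040.6250
edge 1: (5,2.5)→(10,2)  cross = 5·2 − 10·2.5 = -15.0000; (r_i+r_j)·cross = 15·-15.0000 = -225.0000
edge 2: (10,2)→(19.5,5.5)  cross = 10·5.5 − 19.5·2 = 16.0000; (r_i+r_j)·cross = 29.5·16.0000 = 472.0000
edge 3: (19.5,5.5)→(17,20.5)  cross = 19.5·20.5 − 17·5.5 = 306.2500; (r_i+r_j)·cross = 36.5·306.2500 = 11178.1250
edge 4: (17,20.5)→(3,37.5)  cross = 17·37.5 − 3·20.5 = 576.0000; (r_i+r_j)·cross = 20·576.0000 = 11520.0000
edge 5: (3,37.5)→(2.5,29)  cross = 3·29 − 2.5·37.5 = -6.7500; (r_i+r_j)·cross = 5.5·-6.7500 = -37.1250
Σcross = 737.7500 → A = |Σcross|/2 = 368.8750 mm²
Σ(r_i+r_j)·cross = 21867.3750 → first moment M = |Σ|/6 = 3644.5625
R_c = M/A = 3644.5625/368.8750 = 9.8802 mm
θ = 110° = 1.919862 rad
V = θ·R_c·A = 1.919862·9.8802·368.8750 = 6997.058 mm³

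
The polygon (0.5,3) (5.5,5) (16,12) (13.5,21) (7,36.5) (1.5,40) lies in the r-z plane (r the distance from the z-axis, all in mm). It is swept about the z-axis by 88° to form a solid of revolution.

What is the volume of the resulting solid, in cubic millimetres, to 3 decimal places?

Volume = 3511.940 mm³

Profile (r,z), 6 vertices: (0.5,3) (5.5,5) (16,12) (13.5,21) (7,36.5) (1.5,40)
edge 0: (0.5,3)→(5.5,5)  cross = 0.5·5 − 5.5·3 = -14.0000; (r_i+r_j)·cross = 6·-14.0000 = -84.0000
edge 1: (5.5,5)→(16,12)  cross = 5.5·12 − 16·5 = -14.0000; (r_i+r_j)·cross = 21.5·-14.0000 = -301.0000
edge 2: (16,12)→(13.5,21)  cross = 16·21 − 13.5·12 = 174.0000; (r_i+r_j)·cross = 29.5·174.0000 = 5133.0000
edge 3: (13.5,21)→(7,36.5)  cross = 13.5·36.5 − 7·21 = 345.7500; (r_i+r_j)·cross = 20.5·345.7500 = 7087.8750
edge 4: (7,36.5)→(1.5,40)  cross = 7·40 − 1.5·36.5 = 225.2500; (r_i+r_j)·cross = 8.5·225.2500 = 1914.6250
edge 5: (1.5,40)→(0.5,3)  cross = 1.5·3 − 0.5·40 = -15.5000; (r_i+r_j)·cross = 2·-15.5000 = -31.0000
Σcross = 701.5000 → A = |Σcross|/2 = 350.7500 mm²
Σ(r_i+r_j)·cross = 13719.5000 → first moment M = |Σ|/6 = 2286.5833
R_c = M/A = 2286.5833/350.7500 = 6.5191 mm
θ = 88° = 1.535890 rad
V = θ·R_c·A = 1.535890·6.5191·350.7500 = 3511.940 mm³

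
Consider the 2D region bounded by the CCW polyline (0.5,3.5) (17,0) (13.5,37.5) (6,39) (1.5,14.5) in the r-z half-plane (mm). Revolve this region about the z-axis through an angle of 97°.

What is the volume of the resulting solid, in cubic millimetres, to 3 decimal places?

Volume = 6910.560 mm³

Profile (r,z), 5 vertices: (0.5,3.5) (17,0) (13.5,37.5) (6,39) (1.5,14.5)
edge 0: (0.5,3.5)→(17,0)  cross = 0.5·0 − 17·3.5 = -59.5000; (r_i+r_j)·cross = 17.5·-59.5000 = -1041.2500
edge 1: (17,0)→(13.5,37.5)  cross = 17·37.5 − 13.5·0 = 637.5000; (r_i+r_j)·cross = 30.5·637.5000 = 19443.7500
edge 2: (13.5,37.5)→(6,39)  cross = 13.5·39 − 6·37.5 = 301.5000; (r_i+r_j)·cross = 19.5·301.5000 = 5879.2500
edge 3: (6,39)→(1.5,14.5)  cross = 6·14.5 − 1.5·39 = 28.5000; (r_i+r_j)·cross = 7.5·28.5000 = 213.7500
edge 4: (1.5,14.5)→(0.5,3.5)  cross = 1.5·3.5 − 0.5·14.5 = -2.0000; (r_i+r_j)·cross = 2·-2.0000 = -4.0000
Σcross = 906.0000 → A = |Σcross|/2 = 453.0000 mm²
Σ(r_i+r_j)·cross = 24491.5000 → first moment M = |Σ|/6 = 4081.9167
R_c = M/A = 4081.9167/453.0000 = 9.0109 mm
θ = 97° = 1.692969 rad
V = θ·R_c·A = 1.692969·9.0109·453.0000 = 6910.560 mm³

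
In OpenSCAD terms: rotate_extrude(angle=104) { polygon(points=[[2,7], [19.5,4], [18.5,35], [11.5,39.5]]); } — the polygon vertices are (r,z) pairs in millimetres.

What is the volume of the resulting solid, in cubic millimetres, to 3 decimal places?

Volume = 9144.688 mm³

Profile (r,z), 4 vertices: (2,7) (19.5,4) (18.5,35) (11.5,39.5)
edge 0: (2,7)→(19.5,4)  cross = 2·4 − 19.5·7 = -128.5000; (r_i+r_j)·cross = 21.5·-128.5000 = -2762.7500
edge 1: (19.5,4)→(18.5,35)  cross = 19.5·35 − 18.5·4 = 608.5000; (r_i+r_j)·cross = 38·608.5000 = 23123.0000
edge 2: (18.5,35)→(11.5,39.5)  cross = 18.5·39.5 − 11.5·35 = 328.2500; (r_i+r_j)·cross = 30·328.2500 = 9847.5000
edge 3: (11.5,39.5)→(2,7)  cross = 11.5·7 − 2·39.5 = 1.5000; (r_i+r_j)·cross = 13.5·1.5000 = 20.2500
Σcross = 809.7500 → A = |Σcross|/2 = 404.8750 mm²
Σ(r_i+r_j)·cross = 30228.0000 → first moment M = |Σ|/6 = 5038.0000
R_c = M/A = 5038.0000/404.8750 = 12.4433 mm
θ = 104° = 1.815142 rad
V = θ·R_c·A = 1.815142·12.4433·404.8750 = 9144.688 mm³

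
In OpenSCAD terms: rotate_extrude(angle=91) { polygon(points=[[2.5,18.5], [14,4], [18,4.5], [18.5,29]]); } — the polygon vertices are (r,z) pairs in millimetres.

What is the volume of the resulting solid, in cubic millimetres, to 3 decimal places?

Volume = 4574.854 mm³

Profile (r,z), 4 vertices: (2.5,18.5) (14,4) (18,4.5) (18.5,29)
edge 0: (2.5,18.5)→(14,4)  cross = 2.5·4 − 14·18.5 = -249.0000; (r_i+r_j)·cross = 16.5·-249.0000 = -4108.5000
edge 1: (14,4)→(18,4.5)  cross = 14·4.5 − 18·4 = -9.0000; (r_i+r_j)·cross = 32·-9.0000 = -288.0000
edge 2: (18,4.5)→(18.5,29)  cross = 18·29 − 18.5·4.5 = 438.7500; (r_i+r_j)·cross = 36.5·438.7500 = 16014.3750
edge 3: (18.5,29)→(2.5,18.5)  cross = 18.5·18.5 − 2.5·29 = 269.7500; (r_i+r_j)·cross = 21·269.7500 = 5664.7500
Σcross = 450.5000 → A = |Σcross|/2 = 225.2500 mm²
Σ(r_i+r_j)·cross = 17282.6250 → first moment M = |Σ|/6 = 2880.4375
R_c = M/A = 2880.4375/225.2500 = 12.7877 mm
θ = 91° = 1.588250 rad
V = θ·R_c·A = 1.588250·12.7877·225.2500 = 4574.854 mm³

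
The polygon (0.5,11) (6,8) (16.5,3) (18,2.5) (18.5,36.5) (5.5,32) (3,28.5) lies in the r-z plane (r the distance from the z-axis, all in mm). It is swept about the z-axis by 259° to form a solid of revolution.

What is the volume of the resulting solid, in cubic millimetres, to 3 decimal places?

Volume = 21740.500 mm³

Profile (r,z), 7 vertices: (0.5,11) (6,8) (16.5,3) (18,2.5) (18.5,36.5) (5.5,32) (3,28.5)
edge 0: (0.5,11)→(6,8)  cross = 0.5·8 − 6·11 = -62.0000; (r_i+r_j)·cross = 6.5·-62.0000 = -403.0000
edge 1: (6,8)→(16.5,3)  cross = 6·3 − 16.5·8 = -114.0000; (r_i+r_j)·cross = 22.5·-114.0000 = -2565.0000
edge 2: (16.5,3)→(18,2.5)  cross = 16.5·2.5 − 18·3 = -12.7500; (r_i+r_j)·cross = 34.5·-12.7500 = -439.8750
edge 3: (18,2.5)→(18.5,36.5)  cross = 18·36.5 − 18.5·2.5 = 610.7500; (r_i+r_j)·cross = 36.5·610.7500 = 22292.3750
edge 4: (18.5,36.5)→(5.5,32)  cross = 18.5·32 − 5.5·36.5 = 391.2500; (r_i+r_j)·cross = 24·391.2500 = 9390.0000
edge 5: (5.5,32)→(3,28.5)  cross = 5.5·28.5 − 3·32 = 60.7500; (r_i+r_j)·cross = 8.5·60.7500 = 516.3750
edge 6: (3,28.5)→(0.5,11)  cross = 3·11 − 0.5·28.5 = 18.7500; (r_i+r_j)·cross = 3.5·18.7500 = 65.6250
Σcross = 892.7500 → A = |Σcross|/2 = 446.3750 mm²
Σ(r_i+r_j)·cross = 28856.5000 → first moment M = |Σ|/6 = 4809.4167
R_c = M/A = 4809.4167/446.3750 = 10.7744 mm
θ = 259° = 4.520403 rad
V = θ·R_c·A = 4.520403·10.7744·446.3750 = 21740.500 mm³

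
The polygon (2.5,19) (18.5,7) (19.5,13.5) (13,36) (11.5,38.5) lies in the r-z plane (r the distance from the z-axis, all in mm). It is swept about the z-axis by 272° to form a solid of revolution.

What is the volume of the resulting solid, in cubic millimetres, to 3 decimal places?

Volume = 14425.053 mm³

Profile (r,z), 5 vertices: (2.5,19) (18.5,7) (19.5,13.5) (13,36) (11.5,38.5)
edge 0: (2.5,19)→(18.5,7)  cross = 2.5·7 − 18.5·19 = -334.0000; (r_i+r_j)·cross = 21·-334.0000 = -7014.0000
edge 1: (18.5,7)→(19.5,13.5)  cross = 18.5·13.5 − 19.5·7 = 113.2500; (r_i+r_j)·cross = 38·113.2500 = 4303.5000
edge 2: (19.5,13.5)→(13,36)  cross = 19.5·36 − 13·13.5 = 526.5000; (r_i+r_j)·cross = 32.5·526.5000 = 17111.2500
edge 3: (13,36)→(11.5,38.5)  cross = 13·38.5 − 11.5·36 = 86.5000; (r_i+r_j)·cross = 24.5·86.5000 = 2119.2500
edge 4: (11.5,38.5)→(2.5,19)  cross = 11.5·19 − 2.5·38.5 = 122.2500; (r_i+r_j)·cross = 14·122.2500 = 1711.5000
Σcross = 514.5000 → A = |Σcross|/2 = 257.2500 mm²
Σ(r_i+r_j)·cross = 18231.5000 → first moment M = |Σ|/6 = 3038.5833
R_c = M/A = 3038.5833/257.2500 = 11.8118 mm
θ = 272° = 4.747296 rad
V = θ·R_c·A = 4.747296·11.8118·257.2500 = 14425.053 mm³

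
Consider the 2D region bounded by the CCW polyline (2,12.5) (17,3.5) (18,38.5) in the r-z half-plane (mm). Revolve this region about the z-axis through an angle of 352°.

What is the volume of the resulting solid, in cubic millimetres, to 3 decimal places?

Volume = 20230.740 mm³

Profile (r,z), 3 vertices: (2,12.5) (17,3.5) (18,38.5)
edge 0: (2,12.5)→(17,3.5)  cross = 2·3.5 − 17·12.5 = -205.5000; (r_i+r_j)·cross = 19·-205.5000 = -3904.5000
edge 1: (17,3.5)→(18,38.5)  cross = 17·38.5 − 18·3.5 = 591.5000; (r_i+r_j)·cross = 35·591.5000 = 20702.5000
edge 2: (18,38.5)→(2,12.5)  cross = 18·12.5 − 2·38.5 = 148.0000; (r_i+r_j)·cross = 20·148.0000 = 2960.0000
Σcross = 534.0000 → A = |Σcross|/2 = 267.0000 mm²
Σ(r_i+r_j)·cross = 19758.0000 → first moment M = |Σ|/6 = 3293.0000
R_c = M/A = 3293.0000/267.0000 = 12.3333 mm
θ = 352° = 6.143559 rad
V = θ·R_c·A = 6.143559·12.3333·267.0000 = 20230.740 mm³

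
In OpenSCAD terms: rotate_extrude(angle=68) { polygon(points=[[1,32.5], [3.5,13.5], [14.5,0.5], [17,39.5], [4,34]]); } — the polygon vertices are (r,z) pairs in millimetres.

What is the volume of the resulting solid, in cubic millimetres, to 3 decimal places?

Profile (r,z), 5 vertices: (1,32.5) (3.5,13.5) (14.5,0.5) (17,39.5) (4,34)
edge 0: (1,32.5)→(3.5,13.5)  cross = 1·13.5 − 3.5·32.5 = -100.2500; (r_i+r_j)·cross = 4.5·-100.2500 = -451.1250
edge 1: (3.5,13.5)→(14.5,0.5)  cross = 3.5·0.5 − 14.5·13.5 = -194.0000; (r_i+r_j)·cross = 18·-194.0000 = -3492.0000
edge 2: (14.5,0.5)→(17,39.5)  cross = 14.5·39.5 − 17·0.5 = 564.2500; (r_i+r_j)·cross = 31.5·564.2500 = 17773.8750
edge 3: (17,39.5)→(4,34)  cross = 17·34 − 4·39.5 = 420.0000; (r_i+r_j)·cross = 21·420.0000 = 8820.0000
edge 4: (4,34)→(1,32.5)  cross = 4·32.5 − 1·34 = 96.0000; (r_i+r_j)·cross = 5·96.0000 = 480.0000
Σcross = 786.0000 → A = |Σcross|/2 = 393.0000 mm²
Σ(r_i+r_j)·cross = 23130.7500 → first moment M = |Σ|/6 = 3855.1250
R_c = M/A = 3855.1250/393.0000 = 9.8095 mm
θ = 68° = 1.186824 rad
V = θ·R_c·A = 1.186824·9.8095·393.0000 = 4575.354 mm³

Volume = 4575.354 mm³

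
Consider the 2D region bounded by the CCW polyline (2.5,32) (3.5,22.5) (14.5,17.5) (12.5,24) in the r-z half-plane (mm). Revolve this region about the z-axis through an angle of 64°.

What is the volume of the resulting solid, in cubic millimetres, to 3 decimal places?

Profile (r,z), 4 vertices: (2.5,32) (3.5,22.5) (14.5,17.5) (12.5,24)
edge 0: (2.5,32)→(3.5,22.5)  cross = 2.5·22.5 − 3.5·32 = -55.7500; (r_i+r_j)·cross = 6·-55.7500 = -334.5000
edge 1: (3.5,22.5)→(14.5,17.5)  cross = 3.5·17.5 − 14.5·22.5 = -265.0000; (r_i+r_j)·cross = 18·-265.0000 = -4770.0000
edge 2: (14.5,17.5)→(12.5,24)  cross = 14.5·24 − 12.5·17.5 = 129.2500; (r_i+r_j)·cross = 27·129.2500 = 3489.7500
edge 3: (12.5,24)→(2.5,32)  cross = 12.5·32 − 2.5·24 = 340.0000; (r_i+r_j)·cross = 15·340.0000 = 5100.0000
Σcross = 148.5000 → A = |Σcross|/2 = 74.2500 mm²
Σ(r_i+r_j)·cross = 3485.2500 → first moment M = |Σ|/6 = 580.8750
R_c = M/A = 580.8750/74.2500 = 7.8232 mm
θ = 64° = 1.117011 rad
V = θ·R_c·A = 1.117011·7.8232·74.2500 = 648.844 mm³

Volume = 648.844 mm³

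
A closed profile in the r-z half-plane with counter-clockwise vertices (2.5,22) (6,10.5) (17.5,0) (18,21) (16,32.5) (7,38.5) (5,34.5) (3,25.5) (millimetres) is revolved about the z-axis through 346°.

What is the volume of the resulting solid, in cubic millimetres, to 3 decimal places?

Profile (r,z), 8 vertices: (2.5,22) (6,10.5) (17.5,0) (18,21) (16,32.5) (7,38.5) (5,34.5) (3,25.5)
edge 0: (2.5,22)→(6,10.5)  cross = 2.5·10.5 − 6·22 = -105.7500; (r_i+r_j)·cross = 8.5·-105.7500 = -898.8750
edge 1: (6,10.5)→(17.5,0)  cross = 6·0 − 17.5·10.5 = -183.7500; (r_i+r_j)·cross = 23.5·-183.7500 = -4318.1250
edge 2: (17.5,0)→(18,21)  cross = 17.5·21 − 18·0 = 367.5000; (r_i+r_j)·cross = 35.5·367.5000 = 13046.2500
edge 3: (18,21)→(16,32.5)  cross = 18·32.5 − 16·21 = 249.0000; (r_i+r_j)·cross = 34·249.0000 = 8466.0000
edge 4: (16,32.5)→(7,38.5)  cross = 16·38.5 − 7·32.5 = 388.5000; (r_i+r_j)·cross = 23·388.5000 = 8935.5000
edge 5: (7,38.5)→(5,34.5)  cross = 7·34.5 − 5·38.5 = 49.0000; (r_i+r_j)·cross = 12·49.0000 = 588.0000
edge 6: (5,34.5)→(3,25.5)  cross = 5·25.5 − 3·34.5 = 24.0000; (r_i+r_j)·cross = 8·24.0000 = 192.0000
edge 7: (3,25.5)→(2.5,22)  cross = 3·22 − 2.5·25.5 = 2.2500; (r_i+r_j)·cross = 5.5·2.2500 = 12.3750
Σcross = 790.7500 → A = |Σcross|/2 = 395.3750 mm²
Σ(r_i+r_j)·cross = 26023.1250 → first moment M = |Σ|/6 = 4337.1875
R_c = M/A = 4337.1875/395.3750 = 10.9698 mm
θ = 346° = 6.038839 rad
V = θ·R_c·A = 6.038839·10.9698·395.3750 = 26191.578 mm³

Volume = 26191.578 mm³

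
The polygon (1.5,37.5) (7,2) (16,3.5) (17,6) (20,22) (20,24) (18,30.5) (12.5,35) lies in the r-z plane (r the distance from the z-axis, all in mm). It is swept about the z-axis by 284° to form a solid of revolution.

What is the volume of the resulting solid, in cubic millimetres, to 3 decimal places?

Profile (r,z), 8 vertices: (1.5,37.5) (7,2) (16,3.5) (17,6) (20,22) (20,24) (18,30.5) (12.5,35)
edge 0: (1.5,37.5)→(7,2)  cross = 1.5·2 − 7·37.5 = -259.5000; (r_i+r_j)·cross = 8.5·-259.5000 = -2205.7500
edge 1: (7,2)→(16,3.5)  cross = 7·3.5 − 16·2 = -7.5000; (r_i+r_j)·cross = 23·-7.5000 = -172.5000
edge 2: (16,3.5)→(17,6)  cross = 16·6 − 17·3.5 = 36.5000; (r_i+r_j)·cross = 33·36.5000 = 1204.5000
edge 3: (17,6)→(20,22)  cross = 17·22 − 20·6 = 254.0000; (r_i+r_j)·cross = 37·254.0000 = 9398.0000
edge 4: (20,22)→(20,24)  cross = 20·24 − 20·22 = 40.0000; (r_i+r_j)·cross = 40·40.0000 = 1600.0000
edge 5: (20,24)→(18,30.5)  cross = 20·30.5 − 18·24 = 178.0000; (r_i+r_j)·cross = 38·178.0000 = 6764.0000
edge 6: (18,30.5)→(12.5,35)  cross = 18·35 − 12.5·30.5 = 248.7500; (r_i+r_j)·cross = 30.5·248.7500 = 7586.8750
edge 7: (12.5,35)→(1.5,37.5)  cross = 12.5·37.5 − 1.5·35 = 416.2500; (r_i+r_j)·cross = 14·416.2500 = 5827.5000
Σcross = 906.5000 → A = |Σcross|/2 = 453.2500 mm²
Σ(r_i+r_j)·cross = 30002.6250 → first moment M = |Σ|/6 = 5000.4375
R_c = M/A = 5000.4375/453.2500 = 11.0324 mm
θ = 284° = 4.956735 rad
V = θ·R_c·A = 4.956735·11.0324·453.2500 = 24785.844 mm³

Volume = 24785.844 mm³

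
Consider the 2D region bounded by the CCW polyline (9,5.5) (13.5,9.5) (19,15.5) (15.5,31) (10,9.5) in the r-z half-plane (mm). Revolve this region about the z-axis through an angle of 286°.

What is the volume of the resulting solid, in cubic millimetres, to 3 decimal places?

Profile (r,z), 5 vertices: (9,5.5) (13.5,9.5) (19,15.5) (15.5,31) (10,9.5)
edge 0: (9,5.5)→(13.5,9.5)  cross = 9·9.5 − 13.5·5.5 = 11.2500; (r_i+r_j)·cross = 22.5·11.2500 = 253.1250
edge 1: (13.5,9.5)→(19,15.5)  cross = 13.5·15.5 − 19·9.5 = 28.7500; (r_i+r_j)·cross = 32.5·28.7500 = 934.3750
edge 2: (19,15.5)→(15.5,31)  cross = 19·31 − 15.5·15.5 = 348.7500; (r_i+r_j)·cross = 34.5·348.7500 = 12031.8750
edge 3: (15.5,31)→(10,9.5)  cross = 15.5·9.5 − 10·31 = -162.7500; (r_i+r_j)·cross = 25.5·-162.7500 = -4150.1250
edge 4: (10,9.5)→(9,5.5)  cross = 10·5.5 − 9·9.5 = -30.5000; (r_i+r_j)·cross = 19·-30.5000 = -579.5000
Σcross = 195.5000 → A = |Σcross|/2 = 97.7500 mm²
Σ(r_i+r_j)·cross = 8489.7500 → first moment M = |Σ|/6 = 1414.9583
R_c = M/A = 1414.9583/97.7500 = 14.4753 mm
θ = 286° = 4.991642 rad
V = θ·R_c·A = 4.991642·14.4753·97.7500 = 7062.965 mm³

Volume = 7062.965 mm³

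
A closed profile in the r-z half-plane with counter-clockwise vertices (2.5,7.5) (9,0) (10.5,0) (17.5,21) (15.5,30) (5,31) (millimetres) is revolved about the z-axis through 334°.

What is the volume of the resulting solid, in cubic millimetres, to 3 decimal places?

Profile (r,z), 6 vertices: (2.5,7.5) (9,0) (10.5,0) (17.5,21) (15.5,30) (5,31)
edge 0: (2.5,7.5)→(9,0)  cross = 2.5·0 − 9·7.5 = -67.5000; (r_i+r_j)·cross = 11.5·-67.5000 = -776.2500
edge 1: (9,0)→(10.5,0)  cross = 9·0 − 10.5·0 = 0.0000; (r_i+r_j)·cross = 19.5·0.0000 = 0.0000
edge 2: (10.5,0)→(17.5,21)  cross = 10.5·21 − 17.5·0 = 220.5000; (r_i+r_j)·cross = 28·220.5000 = 6174.0000
edge 3: (17.5,21)→(15.5,30)  cross = 17.5·30 − 15.5·21 = 199.5000; (r_i+r_j)·cross = 33·199.5000 = 6583.5000
edge 4: (15.5,30)→(5,31)  cross = 15.5·31 − 5·30 = 330.5000; (r_i+r_j)·cross = 20.5·330.5000 = 6775.2500
edge 5: (5,31)→(2.5,7.5)  cross = 5·7.5 − 2.5·31 = -40.0000; (r_i+r_j)·cross = 7.5·-40.0000 = -300.0000
Σcross = 643.0000 → A = |Σcross|/2 = 321.5000 mm²
Σ(r_i+r_j)·cross = 18456.5000 → first moment M = |Σ|/6 = 3076.0833
R_c = M/A = 3076.0833/321.5000 = 9.5679 mm
θ = 334° = 5.829400 rad
V = θ·R_c·A = 5.829400·9.5679·321.5000 = 17931.719 mm³

Volume = 17931.719 mm³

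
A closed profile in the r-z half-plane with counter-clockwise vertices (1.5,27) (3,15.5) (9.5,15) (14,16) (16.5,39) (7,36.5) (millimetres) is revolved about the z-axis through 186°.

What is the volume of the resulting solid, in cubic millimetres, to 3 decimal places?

Profile (r,z), 6 vertices: (1.5,27) (3,15.5) (9.5,15) (14,16) (16.5,39) (7,36.5)
edge 0: (1.5,27)→(3,15.5)  cross = 1.5·15.5 − 3·27 = -57.7500; (r_i+r_j)·cross = 4.5·-57.7500 = -259.8750
edge 1: (3,15.5)→(9.5,15)  cross = 3·15 − 9.5·15.5 = -102.2500; (r_i+r_j)·cross = 12.5·-102.2500 = -1278.1250
edge 2: (9.5,15)→(14,16)  cross = 9.5·16 − 14·15 = -58.0000; (r_i+r_j)·cross = 23.5·-58.0000 = -1363.0000
edge 3: (14,16)→(16.5,39)  cross = 14·39 − 16.5·16 = 282.0000; (r_i+r_j)·cross = 30.5·282.0000 = 8601.0000
edge 4: (16.5,39)→(7,36.5)  cross = 16.5·36.5 − 7·39 = 329.2500; (r_i+r_j)·cross = 23.5·329.2500 = 7737.3750
edge 5: (7,36.5)→(1.5,27)  cross = 7·27 − 1.5·36.5 = 134.2500; (r_i+r_j)·cross = 8.5·134.2500 = 1141.1250
Σcross = 527.5000 → A = |Σcross|/2 = 263.7500 mm²
Σ(r_i+r_j)·cross = 14578.5000 → first moment M = |Σ|/6 = 2429.7500
R_c = M/A = 2429.7500/263.7500 = 9.2123 mm
θ = 186° = 3.246312 rad
V = θ·R_c·A = 3.246312·9.2123·263.7500 = 7887.728 mm³

Volume = 7887.728 mm³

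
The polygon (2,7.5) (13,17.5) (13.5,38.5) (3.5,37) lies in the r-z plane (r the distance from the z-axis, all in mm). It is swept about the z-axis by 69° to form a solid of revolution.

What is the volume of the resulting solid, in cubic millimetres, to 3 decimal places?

Profile (r,z), 4 vertices: (2,7.5) (13,17.5) (13.5,38.5) (3.5,37)
edge 0: (2,7.5)→(13,17.5)  cross = 2·17.5 − 13·7.5 = -62.5000; (r_i+r_j)·cross = 15·-62.5000 = -937.5000
edge 1: (13,17.5)→(13.5,38.5)  cross = 13·38.5 − 13.5·17.5 = 264.2500; (r_i+r_j)·cross = 26.5·264.2500 = 7002.6250
edge 2: (13.5,38.5)→(3.5,37)  cross = 13.5·37 − 3.5·38.5 = 364.7500; (r_i+r_j)·cross = 17·364.7500 = 6200.7500
edge 3: (3.5,37)→(2,7.5)  cross = 3.5·7.5 − 2·37 = -47.7500; (r_i+r_j)·cross = 5.5·-47.7500 = -262.6250
Σcross = 518.7500 → A = |Σcross|/2 = 259.3750 mm²
Σ(r_i+r_j)·cross = 12003.2500 → first moment M = |Σ|/6 = 2000.5417
R_c = M/A = 2000.5417/259.3750 = 7.7129 mm
θ = 69° = 1.204277 rad
V = θ·R_c·A = 1.204277·7.7129·259.3750 = 2409.207 mm³

Volume = 2409.207 mm³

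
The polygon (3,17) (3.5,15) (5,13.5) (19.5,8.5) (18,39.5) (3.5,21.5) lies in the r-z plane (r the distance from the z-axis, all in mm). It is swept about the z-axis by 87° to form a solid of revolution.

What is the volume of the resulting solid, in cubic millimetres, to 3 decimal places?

Profile (r,z), 6 vertices: (3,17) (3.5,15) (5,13.5) (19.5,8.5) (18,39.5) (3.5,21.5)
edge 0: (3,17)→(3.5,15)  cross = 3·15 − 3.5·17 = -14.5000; (r_i+r_j)·cross = 6.5·-14.5000 = -94.2500
edge 1: (3.5,15)→(5,13.5)  cross = 3.5·13.5 − 5·15 = -27.7500; (r_i+r_j)·cross = 8.5·-27.7500 = -235.8750
edge 2: (5,13.5)→(19.5,8.5)  cross = 5·8.5 − 19.5·13.5 = -220.7500; (r_i+r_j)·cross = 24.5·-220.7500 = -5408.3750
edge 3: (19.5,8.5)→(18,39.5)  cross = 19.5·39.5 − 18·8.5 = 617.2500; (r_i+r_j)·cross = 37.5·617.2500 = 23146.8750
edge 4: (18,39.5)→(3.5,21.5)  cross = 18·21.5 − 3.5·39.5 = 248.7500; (r_i+r_j)·cross = 21.5·248.7500 = 5348.1250
edge 5: (3.5,21.5)→(3,17)  cross = 3.5·17 − 3·21.5 = -5.0000; (r_i+r_j)·cross = 6.5·-5.0000 = -32.5000
Σcross = 598.0000 → A = |Σcross|/2 = 299.0000 mm²
Σ(r_i+r_j)·cross = 22724.0000 → first moment M = |Σ|/6 = 3787.3333
R_c = M/A = 3787.3333/299.0000 = 12.6667 mm
θ = 87° = 1.518436 rad
V = θ·R_c·A = 1.518436·12.6667·299.0000 = 5750.825 mm³

Volume = 5750.825 mm³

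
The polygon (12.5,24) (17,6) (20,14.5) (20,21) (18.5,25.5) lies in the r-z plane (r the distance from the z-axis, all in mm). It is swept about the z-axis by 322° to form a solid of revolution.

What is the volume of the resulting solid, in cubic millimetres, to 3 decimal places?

Profile (r,z), 5 vertices: (12.5,24) (17,6) (20,14.5) (20,21) (18.5,25.5)
edge 0: (12.5,24)→(17,6)  cross = 12.5·6 − 17·24 = -333.0000; (r_i+r_j)·cross = 29.5·-333.0000 = -9823.5000
edge 1: (17,6)→(20,14.5)  cross = 17·14.5 − 20·6 = 126.5000; (r_i+r_j)·cross = 37·126.5000 = 4680.5000
edge 2: (20,14.5)→(20,21)  cross = 20·21 − 20·14.5 = 130.0000; (r_i+r_j)·cross = 40·130.0000 = 5200.0000
edge 3: (20,21)→(18.5,25.5)  cross = 20·25.5 − 18.5·21 = 121.5000; (r_i+r_j)·cross = 38.5·121.5000 = 4677.7500
edge 4: (18.5,25.5)→(12.5,24)  cross = 18.5·24 − 12.5·25.5 = 125.2500; (r_i+r_j)·cross = 31·125.2500 = 3882.7500
Σcross = 170.2500 → A = |Σcross|/2 = 85.1250 mm²
Σ(r_i+r_j)·cross = 8617.5000 → first moment M = |Σ|/6 = 1436.2500
R_c = M/A = 1436.2500/85.1250 = 16.8722 mm
θ = 322° = 5.619960 rad
V = θ·R_c·A = 5.619960·16.8722·85.1250 = 8071.668 mm³

Volume = 8071.668 mm³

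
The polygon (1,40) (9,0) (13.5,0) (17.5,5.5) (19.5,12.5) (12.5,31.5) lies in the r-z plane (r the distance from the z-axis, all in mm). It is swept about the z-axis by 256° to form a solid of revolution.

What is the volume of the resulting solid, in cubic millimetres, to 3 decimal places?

Profile (r,z), 6 vertices: (1,40) (9,0) (13.5,0) (17.5,5.5) (19.5,12.5) (12.5,31.5)
edge 0: (1,40)→(9,0)  cross = 1·0 − 9·40 = -360.0000; (r_i+r_j)·cross = 10·-360.0000 = -3600.0000
edge 1: (9,0)→(13.5,0)  cross = 9·0 − 13.5·0 = 0.0000; (r_i+r_j)·cross = 22.5·0.0000 = 0.0000
edge 2: (13.5,0)→(17.5,5.5)  cross = 13.5·5.5 − 17.5·0 = 74.2500; (r_i+r_j)·cross = 31·74.2500 = 2301.7500
edge 3: (17.5,5.5)→(19.5,12.5)  cross = 17.5·12.5 − 19.5·5.5 = 111.5000; (r_i+r_j)·cross = 37·111.5000 = 4125.5000
edge 4: (19.5,12.5)→(12.5,31.5)  cross = 19.5·31.5 − 12.5·12.5 = 458.0000; (r_i+r_j)·cross = 32·458.0000 = 14656.0000
edge 5: (12.5,31.5)→(1,40)  cross = 12.5·40 − 1·31.5 = 468.5000; (r_i+r_j)·cross = 13.5·468.5000 = 6324.7500
Σcross = 752.2500 → A = |Σcross|/2 = 376.1250 mm²
Σ(r_i+r_j)·cross = 23808.0000 → first moment M = |Σ|/6 = 3968.0000
R_c = M/A = 3968.0000/376.1250 = 10.5497 mm
θ = 256° = 4.468043 rad
V = θ·R_c·A = 4.468043·10.5497·376.1250 = 17729.194 mm³

Volume = 17729.194 mm³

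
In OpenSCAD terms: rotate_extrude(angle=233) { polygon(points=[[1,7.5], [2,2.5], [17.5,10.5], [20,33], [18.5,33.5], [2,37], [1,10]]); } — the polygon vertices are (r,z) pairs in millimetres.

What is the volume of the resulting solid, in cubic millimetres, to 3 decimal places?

Volume = 19108.780 mm³

Profile (r,z), 7 vertices: (1,7.5) (2,2.5) (17.5,10.5) (20,33) (18.5,33.5) (2,37) (1,10)
edge 0: (1,7.5)→(2,2.5)  cross = 1·2.5 − 2·7.5 = -12.5000; (r_i+r_j)·cross = 3·-12.5000 = -37.5000
edge 1: (2,2.5)→(17.5,10.5)  cross = 2·10.5 − 17.5·2.5 = -22.7500; (r_i+r_j)·cross = 19.5·-22.7500 = -443.6250
edge 2: (17.5,10.5)→(20,33)  cross = 17.5·33 − 20·10.5 = 367.5000; (r_i+r_j)·cross = 37.5·367.5000 = 13781.2500
edge 3: (20,33)→(18.5,33.5)  cross = 20·33.5 − 18.5·33 = 59.5000; (r_i+r_j)·cross = 38.5·59.5000 = 2290.7500
edge 4: (18.5,33.5)→(2,37)  cross = 18.5·37 − 2·33.5 = 617.5000; (r_i+r_j)·cross = 20.5·617.5000 = 12658.7500
edge 5: (2,37)→(1,10)  cross = 2·10 − 1·37 = -17.0000; (r_i+r_j)·cross = 3·-17.0000 = -51.0000
edge 6: (1,10)→(1,7.5)  cross = 1·7.5 − 1·10 = -2.5000; (r_i+r_j)·cross = 2·-2.5000 = -5.0000
Σcross = 989.7500 → A = |Σcross|/2 = 494.8750 mm²
Σ(r_i+r_j)·cross = 28193.6250 → first moment M = |Σ|/6 = 4698.9375
R_c = M/A = 4698.9375/494.8750 = 9.4952 mm
θ = 233° = 4.066617 rad
V = θ·R_c·A = 4.066617·9.4952·494.8750 = 19108.780 mm³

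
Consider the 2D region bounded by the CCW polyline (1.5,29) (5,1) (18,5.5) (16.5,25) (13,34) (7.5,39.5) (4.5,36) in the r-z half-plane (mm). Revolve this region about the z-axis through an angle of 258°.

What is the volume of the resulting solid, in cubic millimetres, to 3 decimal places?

Profile (r,z), 7 vertices: (1.5,29) (5,1) (18,5.5) (16.5,25) (13,34) (7.5,39.5) (4.5,36)
edge 0: (1.5,29)→(5,1)  cross = 1.5·1 − 5·29 = -143.5000; (r_i+r_j)·cross = 6.5·-143.5000 = -932.7500
edge 1: (5,1)→(18,5.5)  cross = 5·5.5 − 18·1 = 9.5000; (r_i+r_j)·cross = 23·9.5000 = 218.5000
edge 2: (18,5.5)→(16.5,25)  cross = 18·25 − 16.5·5.5 = 359.2500; (r_i+r_j)·cross = 34.5·359.2500 = 12394.1250
edge 3: (16.5,25)→(13,34)  cross = 16.5·34 − 13·25 = 236.0000; (r_i+r_j)·cross = 29.5·236.0000 = 6962.0000
edge 4: (13,34)→(7.5,39.5)  cross = 13·39.5 − 7.5·34 = 258.5000; (r_i+r_j)·cross = 20.5·258.5000 = 5299.2500
edge 5: (7.5,39.5)→(4.5,36)  cross = 7.5·36 − 4.5·39.5 = 92.2500; (r_i+r_j)·cross = 12·92.2500 = 1107.0000
edge 6: (4.5,36)→(1.5,29)  cross = 4.5·29 − 1.5·36 = 76.5000; (r_i+r_j)·cross = 6·76.5000 = 459.0000
Σcross = 888.5000 → A = |Σcross|/2 = 444.2500 mm²
Σ(r_i+r_j)·cross = 25507.1250 → first moment M = |Σ|/6 = 4251.1875
R_c = M/A = 4251.1875/444.2500 = 9.5694 mm
θ = 258° = 4.502949 rad
V = θ·R_c·A = 4.502949·9.5694·444.2500 = 19142.883 mm³

Volume = 19142.883 mm³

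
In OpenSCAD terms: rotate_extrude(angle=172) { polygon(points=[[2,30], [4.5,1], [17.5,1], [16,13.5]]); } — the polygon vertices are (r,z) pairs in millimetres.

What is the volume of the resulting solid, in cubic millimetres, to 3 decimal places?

Profile (r,z), 4 vertices: (2,30) (4.5,1) (17.5,1) (16,13.5)
edge 0: (2,30)→(4.5,1)  cross = 2·1 − 4.5·30 = -133.0000; (r_i+r_j)·cross = 6.5·-133.0000 = -864.5000
edge 1: (4.5,1)→(17.5,1)  cross = 4.5·1 − 17.5·1 = -13.0000; (r_i+r_j)·cross = 22·-13.0000 = -286.0000
edge 2: (17.5,1)→(16,13.5)  cross = 17.5·13.5 − 16·1 = 220.2500; (r_i+r_j)·cross = 33.5·220.2500 = 7378.3750
edge 3: (16,13.5)→(2,30)  cross = 16·30 − 2·13.5 = 453.0000; (r_i+r_j)·cross = 18·453.0000 = 8154.0000
Σcross = 527.2500 → A = |Σcross|/2 = 263.6250 mm²
Σ(r_i+r_j)·cross = 14381.8750 → first moment M = |Σ|/6 = 2396.9792
R_c = M/A = 2396.9792/263.6250 = 9.0924 mm
θ = 172° = 3.001966 rad
V = θ·R_c·A = 3.001966·9.0924·263.6250 = 7195.651 mm³

Volume = 7195.651 mm³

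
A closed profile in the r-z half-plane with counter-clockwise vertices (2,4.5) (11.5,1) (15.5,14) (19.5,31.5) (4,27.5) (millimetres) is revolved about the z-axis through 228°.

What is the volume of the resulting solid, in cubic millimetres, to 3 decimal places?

Volume = 13403.448 mm³

Profile (r,z), 5 vertices: (2,4.5) (11.5,1) (15.5,14) (19.5,31.5) (4,27.5)
edge 0: (2,4.5)→(11.5,1)  cross = 2·1 − 11.5·4.5 = -49.7500; (r_i+r_j)·cross = 13.5·-49.7500 = -671.6250
edge 1: (11.5,1)→(15.5,14)  cross = 11.5·14 − 15.5·1 = 145.5000; (r_i+r_j)·cross = 27·145.5000 = 3928.5000
edge 2: (15.5,14)→(19.5,31.5)  cross = 15.5·31.5 − 19.5·14 = 215.2500; (r_i+r_j)·cross = 35·215.2500 = 7533.7500
edge 3: (19.5,31.5)→(4,27.5)  cross = 19.5·27.5 − 4·31.5 = 410.2500; (r_i+r_j)·cross = 23.5·410.2500 = 9640.8750
edge 4: (4,27.5)→(2,4.5)  cross = 4·4.5 − 2·27.5 = -37.0000; (r_i+r_j)·cross = 6·-37.0000 = -222.0000
Σcross = 684.2500 → A = |Σcross|/2 = 342.1250 mm²
Σ(r_i+r_j)·cross = 20209.5000 → first moment M = |Σ|/6 = 3368.2500
R_c = M/A = 3368.2500/342.1250 = 9.8451 mm
θ = 228° = 3.979351 rad
V = θ·R_c·A = 3.979351·9.8451·342.1250 = 13403.448 mm³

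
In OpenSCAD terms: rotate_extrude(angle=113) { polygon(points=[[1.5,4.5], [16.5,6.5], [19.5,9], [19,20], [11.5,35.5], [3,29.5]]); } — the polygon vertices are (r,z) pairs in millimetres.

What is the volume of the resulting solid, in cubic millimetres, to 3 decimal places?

Profile (r,z), 6 vertices: (1.5,4.5) (16.5,6.5) (19.5,9) (19,20) (11.5,35.5) (3,29.5)
edge 0: (1.5,4.5)→(16.5,6.5)  cross = 1.5·6.5 − 16.5·4.5 = -64.5000; (r_i+r_j)·cross = 18·-64.5000 = -1161.0000
edge 1: (16.5,6.5)→(19.5,9)  cross = 16.5·9 − 19.5·6.5 = 21.7500; (r_i+r_j)·cross = 36·21.7500 = 783.0000
edge 2: (19.5,9)→(19,20)  cross = 19.5·20 − 19·9 = 219.0000; (r_i+r_j)·cross = 38.5·219.0000 = 8431.5000
edge 3: (19,20)→(11.5,35.5)  cross = 19·35.5 − 11.5·20 = 444.5000; (r_i+r_j)·cross = 30.5·444.5000 = 13557.2500
edge 4: (11.5,35.5)→(3,29.5)  cross = 11.5·29.5 − 3·35.5 = 232.7500; (r_i+r_j)·cross = 14.5·232.7500 = 3374.8750
edge 5: (3,29.5)→(1.5,4.5)  cross = 3·4.5 − 1.5·29.5 = -30.7500; (r_i+r_j)·cross = 4.5·-30.7500 = -138.3750
Σcross = 822.7500 → A = |Σcross|/2 = 411.3750 mm²
Σ(r_i+r_j)·cross = 24847.2500 → first moment M = |Σ|/6 = 4141.2083
R_c = M/A = 4141.2083/411.3750 = 10.0667 mm
θ = 113° = 1.972222 rad
V = θ·R_c·A = 1.972222·10.0667·411.3750 = 8167.382 mm³

Volume = 8167.382 mm³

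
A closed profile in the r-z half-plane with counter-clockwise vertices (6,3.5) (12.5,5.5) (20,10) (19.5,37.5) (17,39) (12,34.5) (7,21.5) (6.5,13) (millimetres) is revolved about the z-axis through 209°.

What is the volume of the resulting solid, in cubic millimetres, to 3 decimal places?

Volume = 17692.670 mm³

Profile (r,z), 8 vertices: (6,3.5) (12.5,5.5) (20,10) (19.5,37.5) (17,39) (12,34.5) (7,21.5) (6.5,13)
edge 0: (6,3.5)→(12.5,5.5)  cross = 6·5.5 − 12.5·3.5 = -10.7500; (r_i+r_j)·cross = 18.5·-10.7500 = -198.8750
edge 1: (12.5,5.5)→(20,10)  cross = 12.5·10 − 20·5.5 = 15.0000; (r_i+r_j)·cross = 32.5·15.0000 = 487.5000
edge 2: (20,10)→(19.5,37.5)  cross = 20·37.5 − 19.5·10 = 555.0000; (r_i+r_j)·cross = 39.5·555.0000 = 21922.5000
edge 3: (19.5,37.5)→(17,39)  cross = 19.5·39 − 17·37.5 = 123.0000; (r_i+r_j)·cross = 36.5·123.0000 = 4489.5000
edge 4: (17,39)→(12,34.5)  cross = 17·34.5 − 12·39 = 118.5000; (r_i+r_j)·cross = 29·118.5000 = 3436.5000
edge 5: (12,34.5)→(7,21.5)  cross = 12·21.5 − 7·34.5 = 16.5000; (r_i+r_j)·cross = 19·16.5000 = 313.5000
edge 6: (7,21.5)→(6.5,13)  cross = 7·13 − 6.5·21.5 = -48.7500; (r_i+r_j)·cross = 13.5·-48.7500 = -658.1250
edge 7: (6.5,13)→(6,3.5)  cross = 6.5·3.5 − 6·13 = -55.2500; (r_i+r_j)·cross = 12.5·-55.2500 = -690.6250
Σcross = 713.2500 → A = |Σcross|/2 = 356.6250 mm²
Σ(r_i+r_j)·cross = 29101.8750 → first moment M = |Σ|/6 = 4850.3125
R_c = M/A = 4850.3125/356.6250 = 13.6006 mm
θ = 209° = 3.647738 rad
V = θ·R_c·A = 3.647738·13.6006·356.6250 = 17692.670 mm³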